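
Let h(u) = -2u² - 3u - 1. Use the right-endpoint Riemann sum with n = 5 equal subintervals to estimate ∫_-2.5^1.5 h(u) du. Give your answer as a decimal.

-13.12

Δu = (1.5 − (-2.5))/5 = 0.8.
Right endpoints: -1.7, -0.9, -0.1, 0.7, 1.5.
h(-1.7) = -1.68, h(-0.9) = 0.08, h(-0.1) = -0.72, h(0.7) = -4.08, h(1.5) = -10.
Sum = Δu · [h(-1.7) + h(-0.9) + h(-0.1) + h(0.7) + h(1.5)].
Sum = -13.12.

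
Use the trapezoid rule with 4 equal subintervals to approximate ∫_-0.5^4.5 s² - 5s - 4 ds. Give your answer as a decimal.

Δs = (4.5 − (-0.5))/4 = 1.25.
f(-0.5) = -1.25, f(0.75) = -7.1875, f(2) = -10, f(3.25) = -9.6875, f(4.5) = -6.25.
T_4 = (Δs/2)·[f(s_0) + 2f(s_1) + 2f(s_2) + 2f(s_3) + f(s_4)].
Sum = -38.28125.

-38.28125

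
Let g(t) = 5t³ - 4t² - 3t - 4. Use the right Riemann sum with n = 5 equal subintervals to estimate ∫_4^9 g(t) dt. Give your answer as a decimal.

Δt = (9 − 4)/5 = 1.
Right endpoints: 5, 6, 7, 8, 9.
g(5) = 506, g(6) = 914, g(7) = 1494, g(8) = 2276, g(9) = 3290.
Sum = Δt · [g(5) + g(6) + g(7) + g(8) + g(9)].
Sum = 8480.

8480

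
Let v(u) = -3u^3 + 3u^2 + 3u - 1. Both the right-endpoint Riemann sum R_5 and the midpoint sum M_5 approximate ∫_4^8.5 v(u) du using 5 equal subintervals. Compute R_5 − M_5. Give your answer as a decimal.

R_5 = -3786.0525.
M_5 = -3076.8721875.
R_5 − M_5 = -709.1803125.

-709.1803125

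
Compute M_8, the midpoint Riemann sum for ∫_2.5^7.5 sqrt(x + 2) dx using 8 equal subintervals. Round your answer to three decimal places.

Δx = (7.5 − 2.5)/8 = 0.625.
Midpoints: 2.8125, 3.4375, 4.0625, 4.6875, 5.3125, 5.9375, 6.5625, 7.1875.
f(2.8125) ≈ 2.194, f(3.4375) ≈ 2.332, f(4.0625) ≈ 2.462, f(4.6875) ≈ 2.586, f(5.3125) ≈ 2.704, f(5.9375) ≈ 2.817, f(6.5625) ≈ 2.926, f(7.1875) ≈ 3.031.
Sum = Δx · [f(2.8125) + f(3.4375) + f(4.0625) + ...].
Sum ≈ 13.158.

13.158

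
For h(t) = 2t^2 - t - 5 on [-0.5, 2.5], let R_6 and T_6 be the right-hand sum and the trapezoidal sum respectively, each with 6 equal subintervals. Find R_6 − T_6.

2.25

R_6 = -5.
T_6 = -7.25.
R_6 − T_6 = 2.25.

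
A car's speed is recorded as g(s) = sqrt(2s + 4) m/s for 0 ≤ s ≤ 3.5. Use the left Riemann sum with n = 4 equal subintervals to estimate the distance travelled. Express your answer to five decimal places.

8.90567

Δs = (3.5 − 0)/4 = 0.875.
Left endpoints: 0, 0.875, 1.75, 2.625.
g(0) ≈ 2.00000, g(0.875) ≈ 2.39792, g(1.75) ≈ 2.73861, g(2.625) ≈ 3.04138.
Sum = Δs · [g(0) + g(0.875) + g(1.75) + g(2.625)].
Sum ≈ 8.90567.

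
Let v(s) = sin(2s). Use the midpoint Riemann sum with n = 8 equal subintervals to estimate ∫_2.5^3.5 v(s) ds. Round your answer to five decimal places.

-0.23573

Δs = (3.5 − 2.5)/8 = 0.125.
Midpoints: 2.5625, 2.6875, 2.8125, 2.9375, 3.0625, 3.1875, 3.3125, 3.4375.
v(2.5625) ≈ -0.91608, v(2.6875) ≈ -0.78839, v(2.8125) ≈ -0.61168, v(2.9375) ≈ -0.39694, v(3.0625) ≈ -0.15753, v(3.1875) ≈ 0.09169, v(3.3125) ≈ 0.33520, v(3.4375) ≈ 0.55787.
Sum = Δs · [v(2.5625) + v(2.6875) + v(2.8125) + ...].
Sum ≈ -0.23573.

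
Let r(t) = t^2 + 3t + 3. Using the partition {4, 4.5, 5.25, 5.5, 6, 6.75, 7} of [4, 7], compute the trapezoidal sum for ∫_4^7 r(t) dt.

Subinterval widths: 0.5, 0.75, 0.25, 0.5, 0.75, 0.25.
r(4) = 31, r(4.5) = 36.75, r(5.25) = 46.3125, r(5.5) = 49.75, r(6) = 57, r(6.75) = 68.8125, r(7) = 73.
On each subinterval the trapezoid contributes (Δt_i/2)·[r(t_{i-1}) + r(t_i)].
Sum = 151.6875.

151.6875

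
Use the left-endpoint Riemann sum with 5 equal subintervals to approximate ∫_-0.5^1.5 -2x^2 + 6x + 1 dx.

3.96

Δx = (1.5 − (-0.5))/5 = 0.4.
Left endpoints: -0.5, -0.1, 0.3, 0.7, 1.1.
f(-0.5) = -2.5, f(-0.1) = 0.38, f(0.3) = 2.62, f(0.7) = 4.22, f(1.1) = 5.18.
Sum = Δx · [f(-0.5) + f(-0.1) + f(0.3) + f(0.7) + f(1.1)].
Sum = 3.96.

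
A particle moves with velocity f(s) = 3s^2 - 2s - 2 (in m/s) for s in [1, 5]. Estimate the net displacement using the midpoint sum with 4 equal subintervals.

91

Δs = (5 − 1)/4 = 1.
Midpoints: 1.5, 2.5, 3.5, 4.5.
f(1.5) = 1.75, f(2.5) = 11.75, f(3.5) = 27.75, f(4.5) = 49.75.
Sum = Δs · [f(1.5) + f(2.5) + f(3.5) + f(4.5)].
Sum = 91.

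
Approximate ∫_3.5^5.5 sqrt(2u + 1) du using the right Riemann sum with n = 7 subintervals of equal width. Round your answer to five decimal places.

6.40430

Δu = (5.5 − 3.5)/7 = 2/7.
Right endpoints: 53/14, 57/14, 61/14, 65/14, 69/14, 73/14, 5.5.
f(53/14) ≈ 2.92770, f(57/14) ≈ 3.02372, f(61/14) ≈ 3.11677, f(65/14) ≈ 3.20713, f(69/14) ≈ 3.29502, f(73/14) ≈ 3.38062, f(5.5) ≈ 3.46410.
Sum = Δu · [f(53/14) + f(57/14) + f(61/14) + ...].
Sum ≈ 6.40430.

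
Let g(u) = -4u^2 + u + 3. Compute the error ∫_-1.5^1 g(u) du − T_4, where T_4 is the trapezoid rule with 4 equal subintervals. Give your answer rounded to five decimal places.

Exact integral: ∫_-1.5^1 g(u) du ≈ 1.0416667.
T_4 = 0.390625.
Error ≈ 1.0416667 − 0.390625 ≈ 0.65104.

0.65104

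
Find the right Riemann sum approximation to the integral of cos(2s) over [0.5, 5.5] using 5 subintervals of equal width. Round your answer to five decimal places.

Δs = (5.5 − 0.5)/5 = 1.
Right endpoints: 1.5, 2.5, 3.5, 4.5, 5.5.
f(1.5) ≈ -0.98999, f(2.5) ≈ 0.28366, f(3.5) ≈ 0.75390, f(4.5) ≈ -0.91113, f(5.5) ≈ 0.00443.
Sum = Δs · [f(1.5) + f(2.5) + f(3.5) + f(4.5) + f(5.5)].
Sum ≈ -0.85913.

-0.85913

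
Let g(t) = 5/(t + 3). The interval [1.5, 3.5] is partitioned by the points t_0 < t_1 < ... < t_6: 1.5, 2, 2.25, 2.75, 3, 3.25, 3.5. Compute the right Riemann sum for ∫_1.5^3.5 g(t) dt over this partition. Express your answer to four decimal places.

1.7735

Subinterval widths: 0.5, 0.25, 0.5, 0.25, 0.25, 0.25.
Right endpoints: 2, 2.25, 2.75, 3, 3.25, 3.5.
g(2) = 1, g(2.25) = 20/21, g(2.75) = 20/23, g(3) = 5/6, g(3.25) = 0.8, g(3.5) = 10/13.
Sum = Σ Δt_i · g(t_i).
Sum ≈ 1.7735.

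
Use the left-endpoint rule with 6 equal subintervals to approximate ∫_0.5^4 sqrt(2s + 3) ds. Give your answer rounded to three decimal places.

Δs = (4 − 0.5)/6 = 7/12.
Left endpoints: 0.5, 13/12, 5/3, 2.25, 17/6, 41/12.
f(0.5) ≈ 2.000, f(13/12) ≈ 2.273, f(5/3) ≈ 2.517, f(2.25) ≈ 2.739, f(17/6) ≈ 2.944, f(41/12) ≈ 3.136.
Sum = Δs · [f(0.5) + f(13/12) + f(5/3) + ...].
Sum ≈ 9.105.

9.105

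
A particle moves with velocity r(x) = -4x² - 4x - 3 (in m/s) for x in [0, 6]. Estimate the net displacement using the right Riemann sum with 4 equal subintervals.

Δx = (6 − 0)/4 = 1.5.
Right endpoints: 1.5, 3, 4.5, 6.
r(1.5) = -18, r(3) = -51, r(4.5) = -102, r(6) = -171.
Sum = Δx · [r(1.5) + r(3) + r(4.5) + r(6)].
Sum = -513.

-513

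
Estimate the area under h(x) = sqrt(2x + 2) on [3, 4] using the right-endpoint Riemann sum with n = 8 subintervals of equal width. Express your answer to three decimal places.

3.019

Δx = (4 − 3)/8 = 0.125.
Right endpoints: 3.125, 3.25, 3.375, 3.5, 3.625, 3.75, 3.875, 4.
h(3.125) ≈ 2.872, h(3.25) ≈ 2.915, h(3.375) ≈ 2.958, h(3.5) ≈ 3.000, h(3.625) ≈ 3.041, h(3.75) ≈ 3.082, h(3.875) ≈ 3.122, h(4) ≈ 3.162.
Sum = Δx · [h(3.125) + h(3.25) + h(3.375) + ...].
Sum ≈ 3.019.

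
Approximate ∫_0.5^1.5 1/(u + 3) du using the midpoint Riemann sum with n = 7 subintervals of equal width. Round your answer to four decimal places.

0.2513

Δu = (1.5 − 0.5)/7 = 1/7.
Midpoints: 4/7, 5/7, 6/7, 1, 8/7, 9/7, 10/7.
f(4/7) = 0.28, f(5/7) = 7/26, f(6/7) = 7/27, f(1) = 0.25, f(8/7) = 7/29, f(9/7) = 7/30, f(10/7) = 7/31.
Sum = Δu · [f(4/7) + f(5/7) + f(6/7) + ...].
Sum ≈ 0.2513.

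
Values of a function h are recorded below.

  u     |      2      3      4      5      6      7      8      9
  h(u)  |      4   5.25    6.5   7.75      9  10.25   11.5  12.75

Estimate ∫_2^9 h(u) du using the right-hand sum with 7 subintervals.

Δu = 1.
Sum = 1·[5.25 + 6.5 + 7.75 + 9 + 10.25 + 11.5 + 12.75] = 63.

63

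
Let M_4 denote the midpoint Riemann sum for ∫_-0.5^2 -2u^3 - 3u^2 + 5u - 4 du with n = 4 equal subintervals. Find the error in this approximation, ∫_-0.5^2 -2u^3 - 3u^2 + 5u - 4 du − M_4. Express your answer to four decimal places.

Exact integral: ∫_-0.5^2 f(u) du = -16.71875.
M_4 ≈ -16.108398.
Error ≈ -16.71875 − (-16.108398) ≈ -0.6104.

-0.6104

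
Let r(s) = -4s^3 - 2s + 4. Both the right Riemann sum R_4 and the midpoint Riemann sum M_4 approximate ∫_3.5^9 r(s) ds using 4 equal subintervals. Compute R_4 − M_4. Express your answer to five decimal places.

R_4 = -8482.07421875.
M_4 ≈ -6392.6972656.
R_4 − M_4 ≈ -2089.37695.

-2089.37695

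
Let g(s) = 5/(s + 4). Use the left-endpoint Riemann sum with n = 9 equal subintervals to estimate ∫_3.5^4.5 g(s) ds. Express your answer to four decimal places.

Δs = (4.5 − 3.5)/9 = 1/9.
Left endpoints: 3.5, 65/18, 67/18, 23/6, 71/18, 73/18, 25/6, 77/18, 79/18.
g(3.5) = 2/3, g(65/18) = 90/137, g(67/18) = 90/139, g(23/6) = 30/47, g(71/18) = 90/143, g(73/18) = 18/29, g(25/6) = 30/49, g(77/18) = 90/149, g(79/18) = 90/151.
Sum = Δs · [g(3.5) + g(65/18) + g(67/18) + ...].
Sum ≈ 0.6302.

0.6302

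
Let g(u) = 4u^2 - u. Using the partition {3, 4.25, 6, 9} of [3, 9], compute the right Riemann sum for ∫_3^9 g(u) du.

1271.5

Subinterval widths: 1.25, 1.75, 3.
Right endpoints: 4.25, 6, 9.
g(4.25) = 68, g(6) = 138, g(9) = 315.
Sum = Σ Δu_i · g(u_i).
Sum = 1271.5.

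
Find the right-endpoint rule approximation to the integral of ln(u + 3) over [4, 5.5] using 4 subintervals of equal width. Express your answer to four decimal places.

3.1053

Δu = (5.5 − 4)/4 = 0.375.
Right endpoints: 4.375, 4.75, 5.125, 5.5.
f(4.375) ≈ 1.9981, f(4.75) ≈ 2.0477, f(5.125) ≈ 2.0949, f(5.5) ≈ 2.1401.
Sum = Δu · [f(4.375) + f(4.75) + f(5.125) + f(5.5)].
Sum ≈ 3.1053.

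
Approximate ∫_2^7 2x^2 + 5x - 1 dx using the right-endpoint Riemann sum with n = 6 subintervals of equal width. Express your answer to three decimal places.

379.907

Δx = (7 − 2)/6 = 5/6.
Right endpoints: 17/6, 11/3, 4.5, 16/3, 37/6, 7.
f(17/6) = 263/9, f(11/3) = 398/9, f(4.5) = 62, f(16/3) = 743/9, f(37/6) = 953/9, f(7) = 132.
Sum = Δx · [f(17/6) + f(11/3) + f(4.5) + ...].
Sum ≈ 379.907.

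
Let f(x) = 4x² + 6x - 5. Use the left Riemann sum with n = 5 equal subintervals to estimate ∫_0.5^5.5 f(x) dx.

Δx = (5.5 − 0.5)/5 = 1.
Left endpoints: 0.5, 1.5, 2.5, 3.5, 4.5.
f(0.5) = -1, f(1.5) = 13, f(2.5) = 35, f(3.5) = 65, f(4.5) = 103.
Sum = Δx · [f(0.5) + f(1.5) + f(2.5) + f(3.5) + f(4.5)].
Sum = 215.

215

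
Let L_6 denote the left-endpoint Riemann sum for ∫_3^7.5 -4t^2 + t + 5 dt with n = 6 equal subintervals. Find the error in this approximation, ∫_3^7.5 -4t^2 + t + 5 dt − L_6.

-67.5

Exact integral: ∫_3^7.5 f(t) dt = -480.375.
L_6 = -412.875.
Error = -480.375 − (-412.875) = -67.5.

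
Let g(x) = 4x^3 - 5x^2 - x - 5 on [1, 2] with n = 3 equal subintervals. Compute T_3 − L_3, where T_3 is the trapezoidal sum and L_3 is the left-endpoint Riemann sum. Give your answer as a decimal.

2

T_3 ≈ -2.92593.
L_3 ≈ -4.92593.
T_3 − L_3 = 2.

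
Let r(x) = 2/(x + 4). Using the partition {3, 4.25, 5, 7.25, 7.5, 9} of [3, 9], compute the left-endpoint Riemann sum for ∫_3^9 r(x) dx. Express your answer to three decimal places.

1.344

Subinterval widths: 1.25, 0.75, 2.25, 0.25, 1.5.
Left endpoints: 3, 4.25, 5, 7.25, 7.5.
r(3) = 2/7, r(4.25) = 8/33, r(5) = 2/9, r(7.25) = 8/45, r(7.5) = 4/23.
Sum = Σ Δx_i · r(x_i).
Sum ≈ 1.344.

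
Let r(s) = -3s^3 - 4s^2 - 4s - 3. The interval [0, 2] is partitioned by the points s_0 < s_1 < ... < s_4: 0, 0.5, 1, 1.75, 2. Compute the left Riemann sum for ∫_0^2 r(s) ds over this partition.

-24.76953125

Subinterval widths: 0.5, 0.5, 0.75, 0.25.
Left endpoints: 0, 0.5, 1, 1.75.
r(0) = -3, r(0.5) = -6.375, r(1) = -14, r(1.75) = -38.328125.
Sum = Σ Δs_i · r(s_i).
Sum = -24.76953125.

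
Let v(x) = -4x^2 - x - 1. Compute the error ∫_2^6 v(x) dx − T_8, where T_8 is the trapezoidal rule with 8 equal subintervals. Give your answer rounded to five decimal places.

Exact integral: ∫_2^6 v(x) dx ≈ -297.3333333.
T_8 = -298.
Error ≈ -297.3333333 − (-298) ≈ 0.66667.

0.66667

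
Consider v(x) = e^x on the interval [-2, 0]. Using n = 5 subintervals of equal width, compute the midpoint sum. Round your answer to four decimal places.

0.8589

Δx = (0 − (-2))/5 = 0.4.
Midpoints: -1.8, -1.4, -1, -0.6, -0.2.
v(-1.8) ≈ 0.1653, v(-1.4) ≈ 0.2466, v(-1) ≈ 0.3679, v(-0.6) ≈ 0.5488, v(-0.2) ≈ 0.8187.
Sum = Δx · [v(-1.8) + v(-1.4) + v(-1) + v(-0.6) + v(-0.2)].
Sum ≈ 0.8589.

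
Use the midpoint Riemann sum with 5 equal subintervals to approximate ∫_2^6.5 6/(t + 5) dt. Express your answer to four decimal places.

2.9760

Δt = (6.5 − 2)/5 = 0.9.
Midpoints: 2.45, 3.35, 4.25, 5.15, 6.05.
f(2.45) = 120/149, f(3.35) = 120/167, f(4.25) = 24/37, f(5.15) = 120/203, f(6.05) = 120/221.
Sum = Δt · [f(2.45) + f(3.35) + f(4.25) + f(5.15) + f(6.05)].
Sum ≈ 2.9760.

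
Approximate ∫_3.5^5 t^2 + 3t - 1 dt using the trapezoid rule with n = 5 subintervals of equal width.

Δt = (5 − 3.5)/5 = 0.3.
f(3.5) = 21.75, f(3.8) = 24.84, f(4.1) = 28.11, f(4.4) = 31.56, f(4.7) = 35.19, f(5) = 39.
T_5 = (Δt/2)·[f(t_0) + 2f(t_1) + ... + 2f(t_{4}) + f(t_5)].
Sum = 45.0225.

45.0225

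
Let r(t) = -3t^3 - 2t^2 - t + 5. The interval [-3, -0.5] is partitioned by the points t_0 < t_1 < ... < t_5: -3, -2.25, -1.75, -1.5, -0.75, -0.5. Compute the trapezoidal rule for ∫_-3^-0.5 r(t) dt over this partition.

Subinterval widths: 0.75, 0.5, 0.25, 0.75, 0.25.
r(-3) = 71, r(-2.25) = 31.296875, r(-1.75) = 16.703125, r(-1.5) = 12.125, r(-0.75) = 5.890625, r(-0.5) = 5.375.
On each subinterval the trapezoid contributes (Δt_i/2)·[r(t_{i-1}) + r(t_i)].
Sum = 62.12890625.

62.12890625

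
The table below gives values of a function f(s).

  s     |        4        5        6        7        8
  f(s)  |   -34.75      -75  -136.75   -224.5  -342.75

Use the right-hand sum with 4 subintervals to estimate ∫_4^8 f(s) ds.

-779

Δs = 1.
Sum = 1·[(-75) + (-136.75) + (-224.5) + (-342.75)] = -779.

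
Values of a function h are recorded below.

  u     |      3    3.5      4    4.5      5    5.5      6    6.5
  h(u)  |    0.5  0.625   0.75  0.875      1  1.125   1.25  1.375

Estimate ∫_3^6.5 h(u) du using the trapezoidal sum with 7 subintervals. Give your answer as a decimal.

Δu = 0.5.
T_7 = (0.5/2)·[0.5 + 2·0.625 + 2·0.75 + 2·0.875 + 2·1 + 2·1.125 + 2·1.25 + 1.375] = 3.28125.

3.28125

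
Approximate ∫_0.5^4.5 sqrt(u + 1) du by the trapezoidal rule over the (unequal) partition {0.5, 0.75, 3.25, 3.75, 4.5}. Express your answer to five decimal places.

7.30599

Subinterval widths: 0.25, 2.5, 0.5, 0.75.
f(0.5) ≈ 1.22474, f(0.75) ≈ 1.32288, f(3.25) ≈ 2.06155, f(3.75) ≈ 2.17945, f(4.5) ≈ 2.34521.
On each subinterval the trapezoid contributes (Δu_i/2)·[f(u_{i-1}) + f(u_i)].
Sum ≈ 7.30599.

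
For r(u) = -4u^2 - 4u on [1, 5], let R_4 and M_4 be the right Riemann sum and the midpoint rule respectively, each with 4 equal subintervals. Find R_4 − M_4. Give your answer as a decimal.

-60

R_4 = -272.
M_4 = -212.
R_4 − M_4 = -60.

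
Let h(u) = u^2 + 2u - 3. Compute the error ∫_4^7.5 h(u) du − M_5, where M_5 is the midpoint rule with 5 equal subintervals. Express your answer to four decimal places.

Exact integral: ∫_4^7.5 h(u) du ≈ 149.041667.
M_5 = 148.89875.
Error ≈ 149.041667 − 148.89875 ≈ 0.1429.

0.1429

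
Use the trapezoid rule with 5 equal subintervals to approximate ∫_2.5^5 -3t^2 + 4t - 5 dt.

-84.6875

Δt = (5 − 2.5)/5 = 0.5.
f(2.5) = -13.75, f(3) = -20, f(3.5) = -27.75, f(4) = -37, f(4.5) = -47.75, f(5) = -60.
T_5 = (Δt/2)·[f(t_0) + 2f(t_1) + ... + 2f(t_{4}) + f(t_5)].
Sum = -84.6875.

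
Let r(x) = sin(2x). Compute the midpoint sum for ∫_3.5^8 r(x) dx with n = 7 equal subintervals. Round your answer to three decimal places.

0.918

Δx = (8 − 3.5)/7 = 9/14.
Midpoints: 107/28, 125/28, 143/28, 5.75, 179/28, 197/28, 215/28.
r(107/28) ≈ 0.978, r(125/28) ≈ 0.476, r(143/28) ≈ -0.710, r(5.75) ≈ -0.875, r(179/28) ≈ 0.218, r(197/28) ≈ 0.998, r(215/28) ≈ 0.344.
Sum = Δx · [r(107/28) + r(125/28) + r(143/28) + ...].
Sum ≈ 0.918.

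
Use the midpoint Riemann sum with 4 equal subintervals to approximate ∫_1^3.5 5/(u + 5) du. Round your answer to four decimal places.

1.7404

Δu = (3.5 − 1)/4 = 0.625.
Midpoints: 1.3125, 1.9375, 2.5625, 3.1875.
f(1.3125) = 80/101, f(1.9375) = 80/111, f(2.5625) = 80/121, f(3.1875) = 80/131.
Sum = Δu · [f(1.3125) + f(1.9375) + f(2.5625) + f(3.1875)].
Sum ≈ 1.7404.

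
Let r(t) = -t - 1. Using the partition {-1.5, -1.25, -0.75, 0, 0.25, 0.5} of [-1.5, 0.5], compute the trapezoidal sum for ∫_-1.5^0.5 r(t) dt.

Subinterval widths: 0.25, 0.5, 0.75, 0.25, 0.25.
r(-1.5) = 0.5, r(-1.25) = 0.25, r(-0.75) = -0.25, r(0) = -1, r(0.25) = -1.25, r(0.5) = -1.5.
On each subinterval the trapezoid contributes (Δt_i/2)·[r(t_{i-1}) + r(t_i)].
Sum = -1.

-1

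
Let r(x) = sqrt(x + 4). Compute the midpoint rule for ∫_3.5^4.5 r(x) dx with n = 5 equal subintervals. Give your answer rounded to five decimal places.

2.82798

Δx = (4.5 − 3.5)/5 = 0.2.
Midpoints: 3.6, 3.8, 4, 4.2, 4.4.
r(3.6) ≈ 2.75681, r(3.8) ≈ 2.79285, r(4) ≈ 2.82843, r(4.2) ≈ 2.86356, r(4.4) ≈ 2.89828.
Sum = Δx · [r(3.6) + r(3.8) + r(4) + r(4.2) + r(4.4)].
Sum ≈ 2.82798.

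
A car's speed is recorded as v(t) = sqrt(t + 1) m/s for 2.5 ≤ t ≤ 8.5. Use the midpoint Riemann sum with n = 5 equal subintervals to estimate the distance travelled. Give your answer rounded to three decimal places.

Δt = (8.5 − 2.5)/5 = 1.2.
Midpoints: 3.1, 4.3, 5.5, 6.7, 7.9.
v(3.1) ≈ 2.025, v(4.3) ≈ 2.302, v(5.5) ≈ 2.550, v(6.7) ≈ 2.775, v(7.9) ≈ 2.983.
Sum = Δt · [v(3.1) + v(4.3) + v(5.5) + v(6.7) + v(7.9)].
Sum ≈ 15.162.

15.162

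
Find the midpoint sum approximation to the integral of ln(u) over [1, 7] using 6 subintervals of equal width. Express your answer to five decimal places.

Δu = (7 − 1)/6 = 1.
Midpoints: 1.5, 2.5, 3.5, 4.5, 5.5, 6.5.
f(1.5) ≈ 0.40547, f(2.5) ≈ 0.91629, f(3.5) ≈ 1.25276, f(4.5) ≈ 1.50408, f(5.5) ≈ 1.70475, f(6.5) ≈ 1.87180.
Sum = Δu · [f(1.5) + f(2.5) + f(3.5) + ...].
Sum ≈ 7.65515.

7.65515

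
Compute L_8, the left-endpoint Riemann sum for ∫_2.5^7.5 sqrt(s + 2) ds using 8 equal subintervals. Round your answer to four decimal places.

Δs = (7.5 − 2.5)/8 = 0.625.
Left endpoints: 2.5, 3.125, 3.75, 4.375, 5, 5.625, 6.25, 6.875.
f(2.5) ≈ 2.1213, f(3.125) ≈ 2.2638, f(3.75) ≈ 2.3979, f(4.375) ≈ 2.5249, f(5) ≈ 2.6458, f(5.625) ≈ 2.7613, f(6.25) ≈ 2.8723, f(6.875) ≈ 2.9791.
Sum = Δs · [f(2.5) + f(3.125) + f(3.75) + ...].
Sum ≈ 12.8540.

12.8540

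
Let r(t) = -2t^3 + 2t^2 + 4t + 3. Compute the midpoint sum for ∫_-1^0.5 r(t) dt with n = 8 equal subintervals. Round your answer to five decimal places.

4.20337

Δt = (0.5 − (-1))/8 = 0.1875.
Midpoints: -0.90625, -0.71875, -0.53125, -0.34375, -0.15625, 0.03125, 0.21875, 0.40625.
r(-0.90625) = 41061/16384, r(-0.71875) = 31143/16384, r(-0.53125) = 28497/16384, r(-0.34375) = 31827/16384, r(-0.15625) = 39837/16384, r(0.03125) = 51231/16384, r(0.21875) = 64713/16384, r(0.40625) = 78987/16384.
Sum = Δt · [r(-0.90625) + r(-0.71875) + r(-0.53125) + ...].
Sum ≈ 4.20337.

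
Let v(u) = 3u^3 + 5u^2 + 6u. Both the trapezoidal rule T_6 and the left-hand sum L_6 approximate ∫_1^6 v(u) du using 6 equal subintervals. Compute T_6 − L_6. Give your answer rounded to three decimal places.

354.167

T_6 ≈ 1455.70602.
L_6 ≈ 1101.53935.
T_6 − L_6 ≈ 354.167.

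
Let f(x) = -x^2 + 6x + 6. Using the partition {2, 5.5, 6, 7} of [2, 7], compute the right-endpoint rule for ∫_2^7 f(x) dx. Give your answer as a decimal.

Subinterval widths: 3.5, 0.5, 1.
Right endpoints: 5.5, 6, 7.
f(5.5) = 8.75, f(6) = 6, f(7) = -1.
Sum = Σ Δx_i · f(x_i).
Sum = 32.625.

32.625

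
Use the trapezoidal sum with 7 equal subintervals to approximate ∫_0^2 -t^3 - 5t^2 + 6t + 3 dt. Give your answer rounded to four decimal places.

0.4490

Δt = (2 − 0)/7 = 2/7.
f(0) = 3, f(2/7) = 1469/343, f(4/7) = 1581/343, f(6/7) = 1317/343, f(8/7) = 629/343, f(10/7) = -531/343, f(12/7) = -2211/343, f(2) = -13.
T_7 = (Δt/2)·[f(t_0) + 2f(t_1) + ... + 2f(t_{6}) + f(t_7)].
Sum ≈ 0.4490.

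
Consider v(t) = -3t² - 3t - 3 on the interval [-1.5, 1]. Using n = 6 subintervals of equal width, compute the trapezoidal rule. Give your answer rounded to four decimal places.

Δt = (1 − (-1.5))/6 = 5/12.
v(-1.5) = -5.25, v(-13/12) = -157/48, v(-2/3) = -7/3, v(-0.25) = -2.4375, v(1/6) = -43/12, v(7/12) = -277/48, v(1) = -9.
T_6 = (Δt/2)·[v(t_0) + 2v(t_1) + ... + 2v(t_{5}) + v(t_6)].
Sum ≈ -10.2170.

-10.2170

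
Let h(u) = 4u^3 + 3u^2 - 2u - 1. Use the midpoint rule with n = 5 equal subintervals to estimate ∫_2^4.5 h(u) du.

456.25

Δu = (4.5 − 2)/5 = 0.5.
Midpoints: 2.25, 2.75, 3.25, 3.75, 4.25.
h(2.25) = 55.25, h(2.75) = 99.375, h(3.25) = 161.5, h(3.75) = 244.625, h(4.25) = 351.75.
Sum = Δu · [h(2.25) + h(2.75) + h(3.25) + h(3.75) + h(4.25)].
Sum = 456.25.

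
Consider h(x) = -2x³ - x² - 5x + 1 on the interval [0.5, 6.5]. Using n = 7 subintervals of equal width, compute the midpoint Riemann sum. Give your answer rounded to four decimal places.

-1074.9184

Δx = (6.5 − 0.5)/7 = 6/7.
Midpoints: 13/14, 25/14, 37/14, 3.5, 61/14, 73/14, 85/14.
h(13/14) = -4189/686, h(25/14) = -15439/686, h(37/14) = -38497/686, h(3.5) = -114.5, h(61/14) = -140773/686, h(73/14) = -230359/686, h(85/14) = -352489/686.
Sum = Δx · [h(13/14) + h(25/14) + h(37/14) + ...].
Sum ≈ -1074.9184.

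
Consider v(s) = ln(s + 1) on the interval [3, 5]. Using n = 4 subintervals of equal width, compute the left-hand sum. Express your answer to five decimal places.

3.10228

Δs = (5 − 3)/4 = 0.5.
Left endpoints: 3, 3.5, 4, 4.5.
v(3) ≈ 1.38629, v(3.5) ≈ 1.50408, v(4) ≈ 1.60944, v(4.5) ≈ 1.70475.
Sum = Δs · [v(3) + v(3.5) + v(4) + v(4.5)].
Sum ≈ 3.10228.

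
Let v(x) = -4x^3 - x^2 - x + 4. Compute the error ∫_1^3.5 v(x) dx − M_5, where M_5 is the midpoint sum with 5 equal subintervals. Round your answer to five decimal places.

-1.45833

Exact integral: ∫_1^3.5 v(x) dx ≈ -158.6458333.
M_5 = -157.1875.
Error ≈ -158.6458333 − (-157.1875) ≈ -1.45833.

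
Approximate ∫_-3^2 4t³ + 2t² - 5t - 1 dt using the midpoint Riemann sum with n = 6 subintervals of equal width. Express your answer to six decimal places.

Δt = (2 − (-3))/6 = 5/6.
Midpoints: -31/12, -1.75, -11/12, -1/12, 0.75, 19/12.
f(-31/12) = -18877/432, f(-1.75) = -7.5625, f(-11/12) = 943/432, f(-1/12) = -247/432, f(0.75) = -1.9375, f(19/12) = 5173/432.
Sum = Δt · [f(-31/12) + f(-1.75) + f(-11/12) + ...].
Sum ≈ -33.009259.

-33.009259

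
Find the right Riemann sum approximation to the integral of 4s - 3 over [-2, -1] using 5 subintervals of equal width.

Δs = (-1 − (-2))/5 = 0.2.
Right endpoints: -1.8, -1.6, -1.4, -1.2, -1.
f(-1.8) = -10.2, f(-1.6) = -9.4, f(-1.4) = -8.6, f(-1.2) = -7.8, f(-1) = -7.
Sum = Δs · [f(-1.8) + f(-1.6) + f(-1.4) + f(-1.2) + f(-1)].
Sum = -8.6.

-8.6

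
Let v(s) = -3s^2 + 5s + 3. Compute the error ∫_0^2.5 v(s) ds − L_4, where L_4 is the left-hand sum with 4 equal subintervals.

-1.46484375

Exact integral: ∫_0^2.5 v(s) ds = 7.5.
L_4 = 8.96484375.
Error = 7.5 − 8.96484375 = -1.46484375.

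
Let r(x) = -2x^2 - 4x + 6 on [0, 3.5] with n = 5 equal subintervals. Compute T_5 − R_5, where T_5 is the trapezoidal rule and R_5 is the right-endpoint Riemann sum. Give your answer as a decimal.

T_5 = -32.655.
R_5 = -46.13.
T_5 − R_5 = 13.475.

13.475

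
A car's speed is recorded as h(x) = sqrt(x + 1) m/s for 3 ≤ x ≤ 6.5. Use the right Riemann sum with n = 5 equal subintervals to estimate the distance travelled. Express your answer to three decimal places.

8.615

Δx = (6.5 − 3)/5 = 0.7.
Right endpoints: 3.7, 4.4, 5.1, 5.8, 6.5.
h(3.7) ≈ 2.168, h(4.4) ≈ 2.324, h(5.1) ≈ 2.470, h(5.8) ≈ 2.608, h(6.5) ≈ 2.739.
Sum = Δx · [h(3.7) + h(4.4) + h(5.1) + h(5.8) + h(6.5)].
Sum ≈ 8.615.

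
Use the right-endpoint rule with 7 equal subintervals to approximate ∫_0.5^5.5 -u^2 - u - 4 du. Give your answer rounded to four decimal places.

-103.3418

Δu = (5.5 − 0.5)/7 = 5/7.
Right endpoints: 17/14, 27/14, 37/14, 47/14, 57/14, 67/14, 5.5.
f(17/14) = -1311/196, f(27/14) = -1891/196, f(37/14) = -2671/196, f(47/14) = -3651/196, f(57/14) = -4831/196, f(67/14) = -6211/196, f(5.5) = -39.75.
Sum = Δu · [f(17/14) + f(27/14) + f(37/14) + ...].
Sum ≈ -103.3418.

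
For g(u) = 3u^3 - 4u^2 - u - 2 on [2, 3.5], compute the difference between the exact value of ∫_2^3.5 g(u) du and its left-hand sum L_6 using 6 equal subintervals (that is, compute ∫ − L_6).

Exact integral: ∫_2^3.5 g(u) du = 46.921875.
L_6 = 38.48046875.
Error = 46.921875 − 38.48046875 = 8.44140625.

8.44140625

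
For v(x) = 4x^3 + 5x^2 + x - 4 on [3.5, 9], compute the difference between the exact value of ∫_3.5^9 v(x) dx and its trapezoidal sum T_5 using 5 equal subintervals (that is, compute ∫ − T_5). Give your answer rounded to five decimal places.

Exact integral: ∫_3.5^9 v(x) dx ≈ 7566.8541667.
T_5 = 7655.5875.
Error ≈ 7566.8541667 − 7655.5875 ≈ -88.73333.

-88.73333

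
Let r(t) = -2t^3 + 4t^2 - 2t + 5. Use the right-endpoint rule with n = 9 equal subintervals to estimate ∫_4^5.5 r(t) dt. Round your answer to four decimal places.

-212.5139

Δt = (5.5 − 4)/9 = 1/6.
Right endpoints: 25/6, 13/3, 4.5, 14/3, 29/6, 5, 31/6, 16/3, 5.5.
r(25/6) = -8485/108, r(13/3) = -2465/27, r(4.5) = -105.25, r(14/3) = -3253/27, r(29/6) = -14801/108, r(5) = -155, r(31/6) = -18835/108, r(16/3) = -5273/27, r(5.5) = -217.75.
Sum = Δt · [r(25/6) + r(13/3) + r(4.5) + ...].
Sum ≈ -212.5139.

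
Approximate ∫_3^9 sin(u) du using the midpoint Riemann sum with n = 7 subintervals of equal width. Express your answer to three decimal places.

-0.081

Δu = (9 − 3)/7 = 6/7.
Midpoints: 24/7, 30/7, 36/7, 6, 48/7, 54/7, 60/7.
f(24/7) ≈ -0.283, f(30/7) ≈ -0.910, f(36/7) ≈ -0.909, f(6) ≈ -0.279, f(48/7) ≈ 0.543, f(54/7) ≈ 0.990, f(60/7) ≈ 0.753.
Sum = Δu · [f(24/7) + f(30/7) + f(36/7) + ...].
Sum ≈ -0.081.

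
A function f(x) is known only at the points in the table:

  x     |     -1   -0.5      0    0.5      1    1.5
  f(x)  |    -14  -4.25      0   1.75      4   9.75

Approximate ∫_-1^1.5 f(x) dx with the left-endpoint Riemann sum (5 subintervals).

-6.25

Δx = 0.5.
Sum = 0.5·[(-14) + (-4.25) + 0 + 1.75 + 4] = -6.25.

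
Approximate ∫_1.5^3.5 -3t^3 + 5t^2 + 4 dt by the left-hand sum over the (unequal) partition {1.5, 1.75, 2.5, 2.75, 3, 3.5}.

Subinterval widths: 0.25, 0.75, 0.25, 0.25, 0.5.
Left endpoints: 1.5, 1.75, 2.5, 2.75, 3.
f(1.5) = 5.125, f(1.75) = 3.234375, f(2.5) = -11.625, f(2.75) = -20.578125, f(3) = -32.
Sum = Σ Δt_i · f(t_i).
Sum = -20.34375.

-20.34375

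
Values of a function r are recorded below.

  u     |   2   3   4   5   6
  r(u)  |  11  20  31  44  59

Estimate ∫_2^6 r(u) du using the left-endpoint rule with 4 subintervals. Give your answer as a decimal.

Δu = 1.
Sum = 1·[11 + 20 + 31 + 44] = 106.

106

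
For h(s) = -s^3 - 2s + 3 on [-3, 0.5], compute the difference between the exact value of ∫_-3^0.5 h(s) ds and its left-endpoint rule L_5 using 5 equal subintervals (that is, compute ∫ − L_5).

-13.015625

Exact integral: ∫_-3^0.5 h(s) ds = 39.484375.
L_5 = 52.5.
Error = 39.484375 − 52.5 = -13.015625.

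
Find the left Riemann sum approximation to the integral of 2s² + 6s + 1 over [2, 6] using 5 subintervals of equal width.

204.32

Δs = (6 − 2)/5 = 0.8.
Left endpoints: 2, 2.8, 3.6, 4.4, 5.2.
f(2) = 21, f(2.8) = 33.48, f(3.6) = 48.52, f(4.4) = 66.12, f(5.2) = 86.28.
Sum = Δs · [f(2) + f(2.8) + f(3.6) + f(4.4) + f(5.2)].
Sum = 204.32.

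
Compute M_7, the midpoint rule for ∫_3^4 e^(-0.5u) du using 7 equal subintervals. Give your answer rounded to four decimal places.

0.1756

Δu = (4 − 3)/7 = 1/7.
Midpoints: 43/14, 45/14, 47/14, 3.5, 51/14, 53/14, 55/14.
f(43/14) ≈ 0.2153, f(45/14) ≈ 0.2005, f(47/14) ≈ 0.1866, f(3.5) ≈ 0.1738, f(51/14) ≈ 0.1618, f(53/14) ≈ 0.1506, f(55/14) ≈ 0.1403.
Sum = Δu · [f(43/14) + f(45/14) + f(47/14) + ...].
Sum ≈ 0.1756.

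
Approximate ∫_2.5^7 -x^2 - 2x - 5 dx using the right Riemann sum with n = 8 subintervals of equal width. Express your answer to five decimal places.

-189.16699

Δx = (7 − 2.5)/8 = 0.5625.
Right endpoints: 3.0625, 3.625, 4.1875, 4.75, 5.3125, 5.875, 6.4375, 7.
f(3.0625) = -20.50390625, f(3.625) = -25.390625, f(4.1875) = -30.91015625, f(4.75) = -37.0625, f(5.3125) = -43.84765625, f(5.875) = -51.265625, f(6.4375) = -59.31640625, f(7) = -68.
Sum = Δx · [f(3.0625) + f(3.625) + f(4.1875) + ...].
Sum ≈ -189.16699.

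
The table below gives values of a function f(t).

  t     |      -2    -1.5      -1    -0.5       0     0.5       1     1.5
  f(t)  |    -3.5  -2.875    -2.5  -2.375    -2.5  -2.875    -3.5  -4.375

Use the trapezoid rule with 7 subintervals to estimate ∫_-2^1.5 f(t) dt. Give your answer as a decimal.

Δt = 0.5.
T_7 = (0.5/2)·[(-3.5) + 2·(-2.875) + 2·(-2.5) + 2·(-2.375) + 2·(-2.5) + 2·(-2.875) + 2·(-3.5) + (-4.375)] = -10.28125.

-10.28125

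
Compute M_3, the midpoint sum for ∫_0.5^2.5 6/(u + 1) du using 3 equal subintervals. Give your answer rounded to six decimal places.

5.044976

Δu = (2.5 − 0.5)/3 = 2/3.
Midpoints: 5/6, 1.5, 13/6.
f(5/6) = 36/11, f(1.5) = 2.4, f(13/6) = 36/19.
Sum = Δu · [f(5/6) + f(1.5) + f(13/6)].
Sum ≈ 5.044976.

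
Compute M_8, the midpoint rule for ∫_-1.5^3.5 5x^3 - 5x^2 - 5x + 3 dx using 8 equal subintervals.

92.5390625

Δx = (3.5 − (-1.5))/8 = 0.625.
Midpoints: -1.1875, -0.5625, 0.0625, 0.6875, 1.3125, 1.9375, 2.5625, 3.1875.
f(-1.1875) = -26567/4096, f(-0.5625) = 13683/4096, f(0.0625) = 10933/4096, f(0.6875) = -4817/4096, f(1.3125) = -3567/4096, f(1.9375) = 44683/4096, f(2.5625) = 169933/4096, f(3.1875) = 402183/4096.
Sum = Δx · [f(-1.1875) + f(-0.5625) + f(0.0625) + ...].
Sum = 92.5390625.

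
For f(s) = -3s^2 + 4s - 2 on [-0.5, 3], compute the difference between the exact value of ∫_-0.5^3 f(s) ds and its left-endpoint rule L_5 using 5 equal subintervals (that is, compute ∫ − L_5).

-3.43

Exact integral: ∫_-0.5^3 f(s) ds = -16.625.
L_5 = -13.195.
Error = -16.625 − (-13.195) = -3.43.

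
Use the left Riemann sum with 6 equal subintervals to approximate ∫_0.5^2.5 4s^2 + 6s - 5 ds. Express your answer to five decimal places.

Δs = (2.5 − 0.5)/6 = 1/3.
Left endpoints: 0.5, 5/6, 7/6, 1.5, 11/6, 13/6.
f(0.5) = -1, f(5/6) = 25/9, f(7/6) = 67/9, f(1.5) = 13, f(11/6) = 175/9, f(13/6) = 241/9.
Sum = Δs · [f(0.5) + f(5/6) + f(7/6) + ...].
Sum ≈ 22.81481.

22.81481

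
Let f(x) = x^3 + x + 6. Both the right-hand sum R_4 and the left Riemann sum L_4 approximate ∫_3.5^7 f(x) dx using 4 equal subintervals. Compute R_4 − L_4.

R_4 ≈ 741.97949219.
L_4 ≈ 476.30761719.
R_4 − L_4 = 265.671875.

265.671875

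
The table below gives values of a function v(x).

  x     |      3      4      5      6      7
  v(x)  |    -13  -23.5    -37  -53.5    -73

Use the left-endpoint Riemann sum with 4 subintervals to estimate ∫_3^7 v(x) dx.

-127

Δx = 1.
Sum = 1·[(-13) + (-23.5) + (-37) + (-53.5)] = -127.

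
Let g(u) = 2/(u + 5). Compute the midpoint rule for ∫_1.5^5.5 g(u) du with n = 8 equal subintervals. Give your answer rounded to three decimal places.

Δu = (5.5 − 1.5)/8 = 0.5.
Midpoints: 1.75, 2.25, 2.75, 3.25, 3.75, 4.25, 4.75, 5.25.
g(1.75) = 8/27, g(2.25) = 8/29, g(2.75) = 8/31, g(3.25) = 8/33, g(3.75) = 8/35, g(4.25) = 8/37, g(4.75) = 8/39, g(5.25) = 8/41.
Sum = Δu · [g(1.75) + g(2.25) + g(2.75) + ...].
Sum ≈ 0.959.

0.959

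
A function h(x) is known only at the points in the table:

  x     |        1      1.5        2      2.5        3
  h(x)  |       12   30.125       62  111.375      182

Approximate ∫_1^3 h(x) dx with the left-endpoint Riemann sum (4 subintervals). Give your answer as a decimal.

Δx = 0.5.
Sum = 0.5·[12 + 30.125 + 62 + 111.375] = 107.75.

107.75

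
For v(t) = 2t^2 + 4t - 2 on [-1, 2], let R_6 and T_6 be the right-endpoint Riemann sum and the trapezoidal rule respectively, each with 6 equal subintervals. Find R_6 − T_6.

R_6 = 10.75.
T_6 = 6.25.
R_6 − T_6 = 4.5.

4.5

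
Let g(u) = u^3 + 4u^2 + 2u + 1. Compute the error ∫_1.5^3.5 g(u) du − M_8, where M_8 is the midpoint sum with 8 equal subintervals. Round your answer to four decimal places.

0.1198

Exact integral: ∫_1.5^3.5 g(u) du ≈ 100.916667.
M_8 = 100.796875.
Error ≈ 100.916667 − 100.796875 ≈ 0.1198.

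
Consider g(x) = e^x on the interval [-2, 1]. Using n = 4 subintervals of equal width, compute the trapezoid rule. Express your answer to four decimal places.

Δx = (1 − (-2))/4 = 0.75.
g(-2) ≈ 0.1353, g(-1.25) ≈ 0.2865, g(-0.5) ≈ 0.6065, g(0.25) ≈ 1.2840, g(1) ≈ 2.7183.
T_4 = (Δx/2)·[g(x_0) + 2g(x_1) + 2g(x_2) + 2g(x_3) + g(x_4)].
Sum ≈ 2.7029.

2.7029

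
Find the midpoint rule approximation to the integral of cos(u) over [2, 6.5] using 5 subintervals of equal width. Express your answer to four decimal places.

Δu = (6.5 − 2)/5 = 0.9.
Midpoints: 2.45, 3.35, 4.25, 5.15, 6.05.
f(2.45) ≈ -0.7702, f(3.35) ≈ -0.9784, f(4.25) ≈ -0.4461, f(5.15) ≈ 0.4238, f(6.05) ≈ 0.9729.
Sum = Δu · [f(2.45) + f(3.35) + f(4.25) + f(5.15) + f(6.05)].
Sum ≈ -0.7182.

-0.7182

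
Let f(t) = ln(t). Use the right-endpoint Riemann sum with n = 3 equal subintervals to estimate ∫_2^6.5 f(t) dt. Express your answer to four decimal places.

Δt = (6.5 − 2)/3 = 1.5.
Right endpoints: 3.5, 5, 6.5.
f(3.5) ≈ 1.2528, f(5) ≈ 1.6094, f(6.5) ≈ 1.8718.
Sum = Δt · [f(3.5) + f(5) + f(6.5)].
Sum ≈ 7.1010.

7.1010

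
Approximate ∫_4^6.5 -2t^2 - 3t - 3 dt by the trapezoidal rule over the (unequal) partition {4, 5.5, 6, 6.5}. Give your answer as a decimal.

Subinterval widths: 1.5, 0.5, 0.5.
f(4) = -47, f(5.5) = -80, f(6) = -93, f(6.5) = -107.
On each subinterval the trapezoid contributes (Δt_i/2)·[f(t_{i-1}) + f(t_i)].
Sum = -188.5.

-188.5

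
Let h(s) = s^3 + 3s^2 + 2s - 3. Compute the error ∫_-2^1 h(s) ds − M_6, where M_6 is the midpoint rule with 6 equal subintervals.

0.09375

Exact integral: ∫_-2^1 h(s) ds = -6.75.
M_6 = -6.84375.
Error = -6.75 − (-6.84375) = 0.09375.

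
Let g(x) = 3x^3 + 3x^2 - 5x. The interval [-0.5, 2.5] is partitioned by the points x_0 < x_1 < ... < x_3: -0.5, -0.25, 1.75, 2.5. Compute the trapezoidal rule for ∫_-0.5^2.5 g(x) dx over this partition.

44.5546875

Subinterval widths: 0.25, 2, 0.75.
g(-0.5) = 2.875, g(-0.25) = 1.390625, g(1.75) = 16.515625, g(2.5) = 53.125.
On each subinterval the trapezoid contributes (Δx_i/2)·[g(x_{i-1}) + g(x_i)].
Sum = 44.5546875.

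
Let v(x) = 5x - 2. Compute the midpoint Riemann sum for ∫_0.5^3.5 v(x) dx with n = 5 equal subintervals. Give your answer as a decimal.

Δx = (3.5 − 0.5)/5 = 0.6.
Midpoints: 0.8, 1.4, 2, 2.6, 3.2.
v(0.8) = 2, v(1.4) = 5, v(2) = 8, v(2.6) = 11, v(3.2) = 14.
Sum = Δx · [v(0.8) + v(1.4) + v(2) + v(2.6) + v(3.2)].
Sum = 24.

24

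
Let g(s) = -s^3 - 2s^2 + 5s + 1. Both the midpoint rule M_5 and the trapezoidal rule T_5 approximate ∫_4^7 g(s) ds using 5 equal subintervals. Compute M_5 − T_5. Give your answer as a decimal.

M_5 = -635.085.
T_5 = -640.08.
M_5 − T_5 = 4.995.

4.995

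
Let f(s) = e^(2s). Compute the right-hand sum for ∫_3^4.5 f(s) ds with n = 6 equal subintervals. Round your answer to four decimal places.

4892.1570

Δs = (4.5 − 3)/6 = 0.25.
Right endpoints: 3.25, 3.5, 3.75, 4, 4.25, 4.5.
f(3.25) ≈ 665.1416, f(3.5) ≈ 1096.6332, f(3.75) ≈ 1808.0424, f(4) ≈ 2980.9580, f(4.25) ≈ 4914.7688, f(4.5) ≈ 8103.0839.
Sum = Δs · [f(3.25) + f(3.5) + f(3.75) + ...].
Sum ≈ 4892.1570.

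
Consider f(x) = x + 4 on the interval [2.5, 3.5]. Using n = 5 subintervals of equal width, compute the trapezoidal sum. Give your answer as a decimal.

Δx = (3.5 − 2.5)/5 = 0.2.
f(2.5) = 6.5, f(2.7) = 6.7, f(2.9) = 6.9, f(3.1) = 7.1, f(3.3) = 7.3, f(3.5) = 7.5.
T_5 = (Δx/2)·[f(x_0) + 2f(x_1) + ... + 2f(x_{4}) + f(x_5)].
Sum = 7.

7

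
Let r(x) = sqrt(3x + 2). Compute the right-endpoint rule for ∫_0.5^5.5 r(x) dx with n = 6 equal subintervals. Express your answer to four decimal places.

Δx = (5.5 − 0.5)/6 = 5/6.
Right endpoints: 4/3, 13/6, 3, 23/6, 14/3, 5.5.
r(4/3) ≈ 2.4495, r(13/6) ≈ 2.9155, r(3) ≈ 3.3166, r(23/6) ≈ 3.6742, r(14/3) ≈ 4.0000, r(5.5) ≈ 4.3012.
Sum = Δx · [r(4/3) + r(13/6) + r(3) + ...].
Sum ≈ 17.2142.

17.2142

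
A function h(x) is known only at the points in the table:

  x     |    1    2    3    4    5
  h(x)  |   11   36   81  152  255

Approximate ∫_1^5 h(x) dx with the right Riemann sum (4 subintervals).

524

Δx = 1.
Sum = 1·[36 + 81 + 152 + 255] = 524.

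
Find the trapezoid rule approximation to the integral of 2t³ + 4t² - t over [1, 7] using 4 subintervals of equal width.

1695

Δt = (7 − 1)/4 = 1.5.
f(1) = 5, f(2.5) = 53.75, f(4) = 188, f(5.5) = 448.25, f(7) = 875.
T_4 = (Δt/2)·[f(t_0) + 2f(t_1) + 2f(t_2) + 2f(t_3) + f(t_4)].
Sum = 1695.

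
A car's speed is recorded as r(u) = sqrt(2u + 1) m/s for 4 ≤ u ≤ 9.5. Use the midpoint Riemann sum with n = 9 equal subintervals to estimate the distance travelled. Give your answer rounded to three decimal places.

20.816

Δu = (9.5 − 4)/9 = 11/18.
Midpoints: 155/36, 59/12, 199/36, 221/36, 6.75, 265/36, 287/36, 103/12, 331/36.
r(155/36) ≈ 3.100, r(59/12) ≈ 3.291, r(199/36) ≈ 3.472, r(221/36) ≈ 3.644, r(6.75) ≈ 3.808, r(265/36) ≈ 3.965, r(287/36) ≈ 4.116, r(103/12) ≈ 4.262, r(331/36) ≈ 4.403.
Sum = Δu · [r(155/36) + r(59/12) + r(199/36) + ...].
Sum ≈ 20.816.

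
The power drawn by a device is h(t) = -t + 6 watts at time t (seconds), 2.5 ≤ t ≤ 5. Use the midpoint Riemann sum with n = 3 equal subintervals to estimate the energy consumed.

5.625

Δt = (5 − 2.5)/3 = 5/6.
Midpoints: 35/12, 3.75, 55/12.
h(35/12) = 37/12, h(3.75) = 2.25, h(55/12) = 17/12.
Sum = Δt · [h(35/12) + h(3.75) + h(55/12)].
Sum = 5.625.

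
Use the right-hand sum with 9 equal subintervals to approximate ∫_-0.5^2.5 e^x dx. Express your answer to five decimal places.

13.61228

Δx = (2.5 − (-0.5))/9 = 1/3.
Right endpoints: -1/6, 1/6, 0.5, 5/6, 7/6, 1.5, 11/6, 13/6, 2.5.
f(-1/6) ≈ 0.84648, f(1/6) ≈ 1.18136, f(0.5) ≈ 1.64872, f(5/6) ≈ 2.30098, f(7/6) ≈ 3.21127, f(1.5) ≈ 4.48169, f(11/6) ≈ 6.25470, f(13/6) ≈ 8.72914, f(2.5) ≈ 12.18249.
Sum = Δx · [f(-1/6) + f(1/6) + f(0.5) + ...].
Sum ≈ 13.61228.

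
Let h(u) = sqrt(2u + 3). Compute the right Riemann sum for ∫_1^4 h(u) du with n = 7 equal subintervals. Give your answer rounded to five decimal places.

Δu = (4 − 1)/7 = 3/7.
Right endpoints: 10/7, 13/7, 16/7, 19/7, 22/7, 25/7, 4.
h(10/7) ≈ 2.42015, h(13/7) ≈ 2.59119, h(16/7) ≈ 2.75162, h(19/7) ≈ 2.90320, h(22/7) ≈ 3.04725, h(25/7) ≈ 3.18479, h(4) ≈ 3.31662.
Sum = Δu · [h(10/7) + h(13/7) + h(16/7) + ...].
Sum ≈ 8.66350.

8.66350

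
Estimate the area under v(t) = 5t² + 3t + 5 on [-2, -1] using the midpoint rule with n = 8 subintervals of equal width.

Δt = (-1 − (-2))/8 = 0.125.
Midpoints: -1.9375, -1.8125, -1.6875, -1.5625, -1.4375, -1.3125, -1.1875, -1.0625.
v(-1.9375) = 17.95703125, v(-1.8125) = 15.98828125, v(-1.6875) = 14.17578125, v(-1.5625) = 12.51953125, v(-1.4375) = 11.01953125, v(-1.3125) = 9.67578125, v(-1.1875) = 8.48828125, v(-1.0625) = 7.45703125.
Sum = Δt · [v(-1.9375) + v(-1.8125) + v(-1.6875) + ...].
Sum = 12.16015625.

12.16015625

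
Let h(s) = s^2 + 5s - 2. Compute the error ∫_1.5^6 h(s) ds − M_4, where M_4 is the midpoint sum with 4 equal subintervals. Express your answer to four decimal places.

0.4746

Exact integral: ∫_1.5^6 h(s) ds = 146.25.
M_4 ≈ 145.775391.
Error ≈ 146.25 − 145.775391 ≈ 0.4746.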